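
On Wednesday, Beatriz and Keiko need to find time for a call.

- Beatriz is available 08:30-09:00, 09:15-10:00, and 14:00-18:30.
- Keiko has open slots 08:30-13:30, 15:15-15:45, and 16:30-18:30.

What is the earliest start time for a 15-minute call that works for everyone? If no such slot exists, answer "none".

08:30

Beatriz ∩ Keiko: 08:30–09:00, 09:15–10:00, 15:15–15:45, 16:30–18:30.
Windows ≥ 15 min: 08:30–09:00, 09:15–10:00, 15:15–15:45, 16:30–18:30.
Earliest such window starts at 08:30.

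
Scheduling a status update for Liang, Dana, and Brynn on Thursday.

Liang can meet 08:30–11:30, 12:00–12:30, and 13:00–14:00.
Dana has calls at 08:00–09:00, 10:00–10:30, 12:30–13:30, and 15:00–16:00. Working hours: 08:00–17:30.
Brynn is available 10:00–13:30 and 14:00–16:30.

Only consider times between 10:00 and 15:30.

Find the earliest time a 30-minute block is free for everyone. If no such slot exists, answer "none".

10:30

Dana free within 08:00–17:30: 09:00–10:00, 10:30–12:30, 13:30–15:00, 16:00–17:30.
Liang ∩ Dana: 09:00–10:00, 10:30–11:30, 12:00–12:30, 13:30–14:00.
Liang ∩ Dana ∩ Brynn: 10:30–11:30, 12:00–12:30.
Restricted to 10:00–15:30: 10:30–11:30, 12:00–12:30.
Windows ≥ 30 min: 10:30–11:30, 12:00–12:30.
Earliest such window starts at 10:30.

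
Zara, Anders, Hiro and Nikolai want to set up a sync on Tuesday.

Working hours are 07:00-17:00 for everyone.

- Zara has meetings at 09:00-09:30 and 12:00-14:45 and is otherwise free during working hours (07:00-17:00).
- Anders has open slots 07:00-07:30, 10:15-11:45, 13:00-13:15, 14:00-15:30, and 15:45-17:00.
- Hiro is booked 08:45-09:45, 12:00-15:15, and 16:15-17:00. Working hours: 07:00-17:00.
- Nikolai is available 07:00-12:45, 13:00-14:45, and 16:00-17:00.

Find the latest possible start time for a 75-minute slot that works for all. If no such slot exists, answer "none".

Zara free within 07:00–17:00: 07:00–09:00, 09:30–12:00, 14:45–17:00.
Hiro free within 07:00–17:00: 07:00–08:45, 09:45–12:00, 15:15–16:15.
Zara ∩ Anders: 07:00–07:30, 10:15–11:45, 14:45–15:30, 15:45–17:00.
Zara ∩ Anders ∩ Hiro: 07:00–07:30, 10:15–11:45, 15:15–15:30, 15:45–16:15.
Zara ∩ Anders ∩ Hiro ∩ Nikolai: 07:00–07:30, 10:15–11:45, 16:00–16:15.
Windows ≥ 75 min: 10:15–11:45.
Latest start in the last window 10:15–11:45 is 11:45 − 75 min = 10:30.

10:30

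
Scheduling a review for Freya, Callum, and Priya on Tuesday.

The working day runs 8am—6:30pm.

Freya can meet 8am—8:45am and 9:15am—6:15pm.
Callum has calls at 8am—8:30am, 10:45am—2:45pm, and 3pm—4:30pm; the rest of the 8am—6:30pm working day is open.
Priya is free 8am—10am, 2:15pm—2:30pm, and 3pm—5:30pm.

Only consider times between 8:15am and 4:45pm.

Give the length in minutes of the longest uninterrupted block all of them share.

Callum free within 08:00–18:30: 08:30–10:45, 14:45–15:00, 16:30–18:30.
Freya ∩ Callum: 08:30–08:45, 09:15–10:45, 14:45–15:00, 16:30–18:15.
Freya ∩ Callum ∩ Priya: 08:30–08:45, 09:15–10:00, 16:30–17:30.
Restricted to 08:15–16:45: 08:30–08:45, 09:15–10:00, 16:30–16:45.
Common window lengths: 15, 45, 15 min; longest is 45.

45 minutes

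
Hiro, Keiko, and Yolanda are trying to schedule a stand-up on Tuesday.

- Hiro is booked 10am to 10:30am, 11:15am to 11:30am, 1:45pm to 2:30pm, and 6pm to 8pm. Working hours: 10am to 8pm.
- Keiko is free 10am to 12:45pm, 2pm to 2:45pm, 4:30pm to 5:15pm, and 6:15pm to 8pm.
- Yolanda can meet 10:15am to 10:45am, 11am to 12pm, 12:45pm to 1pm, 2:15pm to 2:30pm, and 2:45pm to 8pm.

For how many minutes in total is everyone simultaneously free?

Hiro free within 10:00–20:00: 10:30–11:15, 11:30–13:45, 14:30–18:00.
Hiro ∩ Keiko: 10:30–11:15, 11:30–12:45, 14:30–14:45, 16:30–17:15.
Hiro ∩ Keiko ∩ Yolanda: 10:30–10:45, 11:00–11:15, 11:30–12:00, 16:30–17:15.
Total common minutes: 15 + 15 + 30 + 45 = 105.

105 minutes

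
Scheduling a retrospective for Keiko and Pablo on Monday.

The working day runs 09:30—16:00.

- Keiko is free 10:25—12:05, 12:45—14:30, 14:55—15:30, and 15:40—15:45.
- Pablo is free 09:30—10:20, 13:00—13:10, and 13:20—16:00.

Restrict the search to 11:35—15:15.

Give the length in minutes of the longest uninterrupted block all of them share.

70 minutes

Keiko ∩ Pablo: 13:00–13:10, 13:20–14:30, 14:55–15:30, 15:40–15:45.
Restricted to 11:35–15:15: 13:00–13:10, 13:20–14:30, 14:55–15:15.
Common window lengths: 10, 70, 20 min; longest is 70.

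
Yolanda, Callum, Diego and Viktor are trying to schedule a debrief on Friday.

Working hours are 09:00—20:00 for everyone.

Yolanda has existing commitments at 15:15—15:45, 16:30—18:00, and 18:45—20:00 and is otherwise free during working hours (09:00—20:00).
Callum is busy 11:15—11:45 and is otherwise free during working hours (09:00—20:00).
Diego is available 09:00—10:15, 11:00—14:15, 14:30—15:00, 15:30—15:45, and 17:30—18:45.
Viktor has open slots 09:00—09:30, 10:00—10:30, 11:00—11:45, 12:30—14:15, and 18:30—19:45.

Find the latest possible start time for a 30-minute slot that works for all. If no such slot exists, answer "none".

13:45

Yolanda free within 09:00–20:00: 09:00–15:15, 15:45–16:30, 18:00–18:45.
Callum free within 09:00–20:00: 09:00–11:15, 11:45–20:00.
Yolanda ∩ Callum: 09:00–11:15, 11:45–15:15, 15:45–16:30, 18:00–18:45.
Yolanda ∩ Callum ∩ Diego: 09:00–10:15, 11:00–11:15, 11:45–14:15, 14:30–15:00, 18:00–18:45.
Yolanda ∩ Callum ∩ Diego ∩ Viktor: 09:00–09:30, 10:00–10:15, 11:00–11:15, 12:30–14:15, 18:30–18:45.
Windows ≥ 30 min: 09:00–09:30, 12:30–14:15.
Latest start in the last window 12:30–14:15 is 14:15 − 30 min = 13:45.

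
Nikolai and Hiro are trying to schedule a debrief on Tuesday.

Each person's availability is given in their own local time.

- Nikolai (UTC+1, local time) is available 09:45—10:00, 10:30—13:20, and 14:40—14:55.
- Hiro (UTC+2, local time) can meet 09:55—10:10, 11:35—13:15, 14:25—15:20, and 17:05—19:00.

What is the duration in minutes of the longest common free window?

100 minutes

Nikolai → UTC: 08:45–09:00, 09:30–12:20, 13:40–13:55.
Hiro → UTC: 07:55–08:10, 09:35–11:15, 12:25–13:20, 15:05–17:00.
Nikolai ∩ Hiro: 09:35–11:15.
Single common window of 100 minutes.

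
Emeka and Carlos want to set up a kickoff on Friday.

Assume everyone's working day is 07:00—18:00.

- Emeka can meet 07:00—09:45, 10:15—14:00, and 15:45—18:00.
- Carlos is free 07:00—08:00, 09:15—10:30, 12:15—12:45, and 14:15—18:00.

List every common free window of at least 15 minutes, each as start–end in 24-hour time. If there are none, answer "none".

07:00–08:00, 09:15–09:45, 10:15–10:30, 12:15–12:45, 15:45–18:00

Emeka ∩ Carlos: 07:00–08:00, 09:15–09:45, 10:15–10:30, 12:15–12:45, 15:45–18:00.
Windows ≥ 15 min: 07:00–08:00, 09:15–09:45, 10:15–10:30, 12:15–12:45, 15:45–18:00.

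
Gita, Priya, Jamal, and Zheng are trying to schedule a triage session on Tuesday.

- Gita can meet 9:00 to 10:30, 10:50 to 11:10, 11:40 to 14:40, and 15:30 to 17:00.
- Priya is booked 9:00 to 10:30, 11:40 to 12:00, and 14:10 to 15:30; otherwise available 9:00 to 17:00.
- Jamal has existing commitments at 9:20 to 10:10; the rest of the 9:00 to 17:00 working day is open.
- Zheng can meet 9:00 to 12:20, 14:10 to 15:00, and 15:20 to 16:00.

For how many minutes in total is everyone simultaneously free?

70 minutes

Priya free within 09:00–17:00: 10:30–11:40, 12:00–14:10, 15:30–17:00.
Jamal free within 09:00–17:00: 09:00–09:20, 10:10–17:00.
Gita ∩ Priya: 10:50–11:10, 12:00–14:10, 15:30–17:00.
Gita ∩ Priya ∩ Jamal: 10:50–11:10, 12:00–14:10, 15:30–17:00.
Gita ∩ Priya ∩ Jamal ∩ Zheng: 10:50–11:10, 12:00–12:20, 15:30–16:00.
Total common minutes: 20 + 20 + 30 = 70.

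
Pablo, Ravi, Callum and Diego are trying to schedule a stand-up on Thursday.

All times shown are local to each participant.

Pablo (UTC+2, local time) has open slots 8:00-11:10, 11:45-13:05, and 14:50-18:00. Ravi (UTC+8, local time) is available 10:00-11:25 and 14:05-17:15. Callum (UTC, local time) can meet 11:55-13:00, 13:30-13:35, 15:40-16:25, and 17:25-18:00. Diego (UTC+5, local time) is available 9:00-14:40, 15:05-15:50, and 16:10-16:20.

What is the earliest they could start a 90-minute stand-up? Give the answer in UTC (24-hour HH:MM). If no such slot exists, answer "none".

none

Pablo → UTC: 06:00–09:10, 09:45–11:05, 12:50–16:00.
Ravi → UTC: 02:00–03:25, 06:05–09:15.
Callum → UTC: 11:55–13:00, 13:30–13:35, 15:40–16:25, 17:25–18:00.
Diego → UTC: 04:00–09:40, 10:05–10:50, 11:10–11:20.
Pablo ∩ Ravi: 06:05–09:10.
Pablo ∩ Ravi ∩ Callum: (none).
Pablo ∩ Ravi ∩ Callum ∩ Diego: (none).
Windows ≥ 90 min: (none).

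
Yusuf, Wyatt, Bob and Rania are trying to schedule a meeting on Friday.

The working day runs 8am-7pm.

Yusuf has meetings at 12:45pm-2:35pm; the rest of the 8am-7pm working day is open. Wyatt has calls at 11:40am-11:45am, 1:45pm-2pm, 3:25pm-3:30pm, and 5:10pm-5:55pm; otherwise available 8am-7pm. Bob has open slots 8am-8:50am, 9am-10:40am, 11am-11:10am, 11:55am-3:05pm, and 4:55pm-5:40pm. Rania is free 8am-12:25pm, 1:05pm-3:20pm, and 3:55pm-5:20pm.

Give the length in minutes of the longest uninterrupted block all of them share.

Yusuf free within 08:00–19:00: 08:00–12:45, 14:35–19:00.
Wyatt free within 08:00–19:00: 08:00–11:40, 11:45–13:45, 14:00–15:25, 15:30–17:10, 17:55–19:00.
Yusuf ∩ Wyatt: 08:00–11:40, 11:45–12:45, 14:35–15:25, 15:30–17:10, 17:55–19:00.
Yusuf ∩ Wyatt ∩ Bob: 08:00–08:50, 09:00–10:40, 11:00–11:10, 11:55–12:45, 14:35–15:05, 16:55–17:10.
Yusuf ∩ Wyatt ∩ Bob ∩ Rania: 08:00–08:50, 09:00–10:40, 11:00–11:10, 11:55–12:25, 14:35–15:05, 16:55–17:10.
Common window lengths: 50, 100, 10, 30, 30, 15 min; longest is 100.

100 minutes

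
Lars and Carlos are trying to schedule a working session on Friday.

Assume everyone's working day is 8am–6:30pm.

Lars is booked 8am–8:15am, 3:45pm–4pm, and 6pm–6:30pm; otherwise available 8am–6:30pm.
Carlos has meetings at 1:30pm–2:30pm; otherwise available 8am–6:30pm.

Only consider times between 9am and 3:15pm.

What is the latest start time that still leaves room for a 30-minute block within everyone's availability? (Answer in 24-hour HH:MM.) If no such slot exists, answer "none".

14:45

Lars free within 08:00–18:30: 08:15–15:45, 16:00–18:00.
Carlos free within 08:00–18:30: 08:00–13:30, 14:30–18:30.
Lars ∩ Carlos: 08:15–13:30, 14:30–15:45, 16:00–18:00.
Restricted to 09:00–15:15: 09:00–13:30, 14:30–15:15.
Windows ≥ 30 min: 09:00–13:30, 14:30–15:15.
Latest start in the last window 14:30–15:15 is 15:15 − 30 min = 14:45.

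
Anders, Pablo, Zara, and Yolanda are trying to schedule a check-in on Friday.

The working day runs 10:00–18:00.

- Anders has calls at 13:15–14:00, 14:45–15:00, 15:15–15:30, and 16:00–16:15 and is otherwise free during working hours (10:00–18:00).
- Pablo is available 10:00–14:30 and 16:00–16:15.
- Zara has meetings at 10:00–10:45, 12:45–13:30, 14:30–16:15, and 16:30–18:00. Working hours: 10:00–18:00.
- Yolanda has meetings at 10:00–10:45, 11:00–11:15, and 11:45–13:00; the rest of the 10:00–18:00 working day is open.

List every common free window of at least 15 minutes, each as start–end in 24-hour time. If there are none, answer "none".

Anders free within 10:00–18:00: 10:00–13:15, 14:00–14:45, 15:00–15:15, 15:30–16:00, 16:15–18:00.
Zara free within 10:00–18:00: 10:45–12:45, 13:30–14:30, 16:15–16:30.
Yolanda free within 10:00–18:00: 10:45–11:00, 11:15–11:45, 13:00–18:00.
Anders ∩ Pablo: 10:00–13:15, 14:00–14:30.
Anders ∩ Pablo ∩ Zara: 10:45–12:45, 14:00–14:30.
Anders ∩ Pablo ∩ Zara ∩ Yolanda: 10:45–11:00, 11:15–11:45, 14:00–14:30.
Windows ≥ 15 min: 10:45–11:00, 11:15–11:45, 14:00–14:30.

10:45–11:00, 11:15–11:45, 14:00–14:30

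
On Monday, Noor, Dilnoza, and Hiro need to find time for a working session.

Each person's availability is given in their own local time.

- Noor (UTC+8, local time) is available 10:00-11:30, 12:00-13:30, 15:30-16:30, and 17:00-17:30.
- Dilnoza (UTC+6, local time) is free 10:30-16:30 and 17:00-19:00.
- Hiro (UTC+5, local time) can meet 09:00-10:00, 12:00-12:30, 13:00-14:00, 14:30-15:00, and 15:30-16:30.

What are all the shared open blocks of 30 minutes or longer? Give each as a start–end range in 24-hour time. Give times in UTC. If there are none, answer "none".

04:30–05:00, 08:00–08:30

Noor → UTC: 02:00–03:30, 04:00–05:30, 07:30–08:30, 09:00–09:30.
Dilnoza → UTC: 04:30–10:30, 11:00–13:00.
Hiro → UTC: 04:00–05:00, 07:00–07:30, 08:00–09:00, 09:30–10:00, 10:30–11:30.
Noor ∩ Dilnoza: 04:30–05:30, 07:30–08:30, 09:00–09:30.
Noor ∩ Dilnoza ∩ Hiro: 04:30–05:00, 08:00–08:30.
Windows ≥ 30 min: 04:30–05:00, 08:00–08:30.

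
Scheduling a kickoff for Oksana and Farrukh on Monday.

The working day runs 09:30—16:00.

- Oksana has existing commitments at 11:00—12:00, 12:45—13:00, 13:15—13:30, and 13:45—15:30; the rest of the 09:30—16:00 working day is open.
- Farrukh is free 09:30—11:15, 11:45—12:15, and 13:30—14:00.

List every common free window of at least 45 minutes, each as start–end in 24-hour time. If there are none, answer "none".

09:30–11:00

Oksana free within 09:30–16:00: 09:30–11:00, 12:00–12:45, 13:00–13:15, 13:30–13:45, 15:30–16:00.
Oksana ∩ Farrukh: 09:30–11:00, 12:00–12:15, 13:30–13:45.
Windows ≥ 45 min: 09:30–11:00.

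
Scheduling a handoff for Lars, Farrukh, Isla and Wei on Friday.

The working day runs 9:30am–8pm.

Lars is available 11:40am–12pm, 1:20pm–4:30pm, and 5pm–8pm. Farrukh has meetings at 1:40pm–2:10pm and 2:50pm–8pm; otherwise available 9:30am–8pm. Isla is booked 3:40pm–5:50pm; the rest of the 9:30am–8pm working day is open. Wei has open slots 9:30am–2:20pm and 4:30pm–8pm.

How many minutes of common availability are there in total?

50 minutes

Farrukh free within 09:30–20:00: 09:30–13:40, 14:10–14:50.
Isla free within 09:30–20:00: 09:30–15:40, 17:50–20:00.
Lars ∩ Farrukh: 11:40–12:00, 13:20–13:40, 14:10–14:50.
Lars ∩ Farrukh ∩ Isla: 11:40–12:00, 13:20–13:40, 14:10–14:50.
Lars ∩ Farrukh ∩ Isla ∩ Wei: 11:40–12:00, 13:20–13:40, 14:10–14:20.
Total common minutes: 20 + 20 + 10 = 50.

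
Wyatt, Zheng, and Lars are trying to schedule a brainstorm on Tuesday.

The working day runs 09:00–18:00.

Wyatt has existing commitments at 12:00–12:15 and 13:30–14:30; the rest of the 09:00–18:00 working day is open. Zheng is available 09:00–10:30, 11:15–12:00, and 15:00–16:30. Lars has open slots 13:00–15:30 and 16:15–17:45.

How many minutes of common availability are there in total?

45 minutes

Wyatt free within 09:00–18:00: 09:00–12:00, 12:15–13:30, 14:30–18:00.
Wyatt ∩ Zheng: 09:00–10:30, 11:15–12:00, 15:00–16:30.
Wyatt ∩ Zheng ∩ Lars: 15:00–15:30, 16:15–16:30.
Total common minutes: 30 + 15 = 45.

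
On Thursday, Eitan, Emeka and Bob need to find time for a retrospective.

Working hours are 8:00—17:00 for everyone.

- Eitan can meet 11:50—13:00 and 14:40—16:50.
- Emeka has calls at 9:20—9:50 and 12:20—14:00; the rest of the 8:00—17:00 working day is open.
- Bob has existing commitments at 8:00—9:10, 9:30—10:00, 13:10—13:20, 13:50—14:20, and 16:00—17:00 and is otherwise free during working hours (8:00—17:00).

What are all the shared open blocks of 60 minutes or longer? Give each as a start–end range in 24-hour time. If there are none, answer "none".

14:40–16:00

Emeka free within 08:00–17:00: 08:00–09:20, 09:50–12:20, 14:00–17:00.
Bob free within 08:00–17:00: 09:10–09:30, 10:00–13:10, 13:20–13:50, 14:20–16:00.
Eitan ∩ Emeka: 11:50–12:20, 14:40–16:50.
Eitan ∩ Emeka ∩ Bob: 11:50–12:20, 14:40–16:00.
Windows ≥ 60 min: 14:40–16:00.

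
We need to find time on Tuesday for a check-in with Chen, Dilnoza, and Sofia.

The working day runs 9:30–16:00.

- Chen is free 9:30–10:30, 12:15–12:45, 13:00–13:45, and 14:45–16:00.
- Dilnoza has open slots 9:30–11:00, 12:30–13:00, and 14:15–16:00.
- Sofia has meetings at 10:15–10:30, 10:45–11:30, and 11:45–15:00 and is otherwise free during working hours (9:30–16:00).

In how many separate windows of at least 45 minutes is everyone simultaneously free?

Sofia free within 09:30–16:00: 09:30–10:15, 10:30–10:45, 11:30–11:45, 15:00–16:00.
Chen ∩ Dilnoza: 09:30–10:30, 12:30–12:45, 14:45–16:00.
Chen ∩ Dilnoza ∩ Sofia: 09:30–10:15, 15:00–16:00.
Windows ≥ 45 min: 09:30–10:15, 15:00–16:00.
That's 2 windows.

2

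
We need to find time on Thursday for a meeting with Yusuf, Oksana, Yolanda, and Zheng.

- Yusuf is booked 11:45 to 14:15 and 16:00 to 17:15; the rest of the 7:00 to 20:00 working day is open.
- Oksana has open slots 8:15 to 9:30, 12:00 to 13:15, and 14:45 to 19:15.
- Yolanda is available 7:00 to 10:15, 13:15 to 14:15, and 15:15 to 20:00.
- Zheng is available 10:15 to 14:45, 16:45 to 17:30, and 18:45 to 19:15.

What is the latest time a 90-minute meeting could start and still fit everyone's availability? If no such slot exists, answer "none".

none

Yusuf free within 07:00–20:00: 07:00–11:45, 14:15–16:00, 17:15–20:00.
Yusuf ∩ Oksana: 08:15–09:30, 14:45–16:00, 17:15–19:15.
Yusuf ∩ Oksana ∩ Yolanda: 08:15–09:30, 15:15–16:00, 17:15–19:15.
Yusuf ∩ Oksana ∩ Yolanda ∩ Zheng: 17:15–17:30, 18:45–19:15.
Windows ≥ 90 min: (none).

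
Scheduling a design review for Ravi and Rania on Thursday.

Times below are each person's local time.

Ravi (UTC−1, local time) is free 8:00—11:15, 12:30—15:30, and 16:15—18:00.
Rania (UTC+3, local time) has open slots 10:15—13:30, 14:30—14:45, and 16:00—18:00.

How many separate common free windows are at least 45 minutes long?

Ravi → UTC: 09:00–12:15, 13:30–16:30, 17:15–19:00.
Rania → UTC: 07:15–10:30, 11:30–11:45, 13:00–15:00.
Ravi ∩ Rania: 09:00–10:30, 11:30–11:45, 13:30–15:00.
Windows ≥ 45 min: 09:00–10:30, 13:30–15:00.
That's 2 windows.

2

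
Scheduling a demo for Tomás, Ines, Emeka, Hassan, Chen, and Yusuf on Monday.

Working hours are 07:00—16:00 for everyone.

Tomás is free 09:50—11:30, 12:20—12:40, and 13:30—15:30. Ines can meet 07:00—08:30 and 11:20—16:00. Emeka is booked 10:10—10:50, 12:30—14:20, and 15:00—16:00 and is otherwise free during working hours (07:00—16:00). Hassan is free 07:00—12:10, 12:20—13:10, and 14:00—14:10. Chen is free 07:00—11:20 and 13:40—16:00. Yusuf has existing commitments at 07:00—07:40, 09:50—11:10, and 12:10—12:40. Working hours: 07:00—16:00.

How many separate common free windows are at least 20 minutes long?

Emeka free within 07:00–16:00: 07:00–10:10, 10:50–12:30, 14:20–15:00.
Yusuf free within 07:00–16:00: 07:40–09:50, 11:10–12:10, 12:40–16:00.
Tomás ∩ Ines: 11:20–11:30, 12:20–12:40, 13:30–15:30.
Tomás ∩ Ines ∩ Emeka: 11:20–11:30, 12:20–12:30, 14:20–15:00.
Tomás ∩ Ines ∩ Emeka ∩ Hassan: 11:20–11:30, 12:20–12:30.
Tomás ∩ Ines ∩ Emeka ∩ Hassan ∩ Chen: (none).
Tomás ∩ Ines ∩ Emeka ∩ Hassan ∩ Chen ∩ Yusuf: (none).
Windows ≥ 20 min: (none).
That's 0 windows.

0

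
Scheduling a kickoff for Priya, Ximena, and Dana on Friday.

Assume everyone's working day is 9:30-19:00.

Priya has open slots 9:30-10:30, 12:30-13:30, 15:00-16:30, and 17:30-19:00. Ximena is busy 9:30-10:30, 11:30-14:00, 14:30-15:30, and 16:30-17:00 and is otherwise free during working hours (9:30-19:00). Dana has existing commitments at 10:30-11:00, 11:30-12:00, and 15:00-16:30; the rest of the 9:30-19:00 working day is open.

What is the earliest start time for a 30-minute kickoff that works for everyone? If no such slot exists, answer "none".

Ximena free within 09:30–19:00: 10:30–11:30, 14:00–14:30, 15:30–16:30, 17:00–19:00.
Dana free within 09:30–19:00: 09:30–10:30, 11:00–11:30, 12:00–15:00, 16:30–19:00.
Priya ∩ Ximena: 15:30–16:30, 17:30–19:00.
Priya ∩ Ximena ∩ Dana: 17:30–19:00.
Windows ≥ 30 min: 17:30–19:00.
Earliest such window starts at 17:30.

17:30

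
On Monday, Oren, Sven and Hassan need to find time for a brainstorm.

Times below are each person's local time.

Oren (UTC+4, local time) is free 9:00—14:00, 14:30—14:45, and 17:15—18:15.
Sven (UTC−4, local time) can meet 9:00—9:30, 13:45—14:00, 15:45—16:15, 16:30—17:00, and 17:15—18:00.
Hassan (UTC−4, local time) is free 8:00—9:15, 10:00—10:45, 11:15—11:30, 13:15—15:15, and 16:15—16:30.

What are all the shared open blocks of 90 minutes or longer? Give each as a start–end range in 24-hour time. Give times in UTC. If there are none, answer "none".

Oren → UTC: 05:00–10:00, 10:30–10:45, 13:15–14:15.
Sven → UTC: 13:00–13:30, 17:45–18:00, 19:45–20:15, 20:30–21:00, 21:15–22:00.
Hassan → UTC: 12:00–13:15, 14:00–14:45, 15:15–15:30, 17:15–19:15, 20:15–20:30.
Oren ∩ Sven: 13:15–13:30.
Oren ∩ Sven ∩ Hassan: (none).
Windows ≥ 90 min: (none).

none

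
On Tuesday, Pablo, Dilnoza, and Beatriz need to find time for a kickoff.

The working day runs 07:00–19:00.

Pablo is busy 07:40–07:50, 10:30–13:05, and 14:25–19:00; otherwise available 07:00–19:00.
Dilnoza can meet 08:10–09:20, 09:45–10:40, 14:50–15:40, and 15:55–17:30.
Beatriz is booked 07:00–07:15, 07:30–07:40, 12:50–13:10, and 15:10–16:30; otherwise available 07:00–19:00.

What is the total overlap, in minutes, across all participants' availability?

Pablo free within 07:00–19:00: 07:00–07:40, 07:50–10:30, 13:05–14:25.
Beatriz free within 07:00–19:00: 07:15–07:30, 07:40–12:50, 13:10–15:10, 16:30–19:00.
Pablo ∩ Dilnoza: 08:10–09:20, 09:45–10:30.
Pablo ∩ Dilnoza ∩ Beatriz: 08:10–09:20, 09:45–10:30.
Total common minutes: 70 + 45 = 115.

115 minutes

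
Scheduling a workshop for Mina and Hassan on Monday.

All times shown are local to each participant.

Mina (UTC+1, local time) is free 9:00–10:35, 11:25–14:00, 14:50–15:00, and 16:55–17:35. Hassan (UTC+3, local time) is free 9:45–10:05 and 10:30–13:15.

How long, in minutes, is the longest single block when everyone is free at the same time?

Mina → UTC: 08:00–09:35, 10:25–13:00, 13:50–14:00, 15:55–16:35.
Hassan → UTC: 06:45–07:05, 07:30–10:15.
Mina ∩ Hassan: 08:00–09:35.
Single common window of 95 minutes.

95 minutes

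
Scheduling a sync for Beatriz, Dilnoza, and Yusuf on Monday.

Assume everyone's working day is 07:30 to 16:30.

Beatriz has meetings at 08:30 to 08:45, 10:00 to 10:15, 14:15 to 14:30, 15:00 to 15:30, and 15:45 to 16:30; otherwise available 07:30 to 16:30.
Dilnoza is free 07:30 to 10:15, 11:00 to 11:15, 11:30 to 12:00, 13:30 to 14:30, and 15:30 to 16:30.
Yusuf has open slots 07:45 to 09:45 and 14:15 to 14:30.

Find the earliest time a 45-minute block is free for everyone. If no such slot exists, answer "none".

Beatriz free within 07:30–16:30: 07:30–08:30, 08:45–10:00, 10:15–14:15, 14:30–15:00, 15:30–15:45.
Beatriz ∩ Dilnoza: 07:30–08:30, 08:45–10:00, 11:00–11:15, 11:30–12:00, 13:30–14:15, 15:30–15:45.
Beatriz ∩ Dilnoza ∩ Yusuf: 07:45–08:30, 08:45–09:45.
Windows ≥ 45 min: 07:45–08:30, 08:45–09:45.
Earliest such window starts at 07:45.

07:45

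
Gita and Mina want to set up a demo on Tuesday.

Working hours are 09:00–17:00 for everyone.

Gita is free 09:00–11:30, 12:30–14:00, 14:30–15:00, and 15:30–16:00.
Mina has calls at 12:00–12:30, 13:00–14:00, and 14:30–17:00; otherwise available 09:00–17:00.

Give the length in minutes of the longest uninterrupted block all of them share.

150 minutes

Mina free within 09:00–17:00: 09:00–12:00, 12:30–13:00, 14:00–14:30.
Gita ∩ Mina: 09:00–11:30, 12:30–13:00.
Common window lengths: 150, 30 min; longest is 150.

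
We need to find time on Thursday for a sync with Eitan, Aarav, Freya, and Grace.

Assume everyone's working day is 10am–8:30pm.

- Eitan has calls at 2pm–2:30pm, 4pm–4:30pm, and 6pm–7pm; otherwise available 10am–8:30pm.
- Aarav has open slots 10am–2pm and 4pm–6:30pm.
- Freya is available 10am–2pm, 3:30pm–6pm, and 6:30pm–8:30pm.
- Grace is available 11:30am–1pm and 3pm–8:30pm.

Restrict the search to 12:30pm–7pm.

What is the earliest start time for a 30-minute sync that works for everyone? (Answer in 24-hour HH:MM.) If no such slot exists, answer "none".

12:30

Eitan free within 10:00–20:30: 10:00–14:00, 14:30–16:00, 16:30–18:00, 19:00–20:30.
Eitan ∩ Aarav: 10:00–14:00, 16:30–18:00.
Eitan ∩ Aarav ∩ Freya: 10:00–14:00, 16:30–18:00.
Eitan ∩ Aarav ∩ Freya ∩ Grace: 11:30–13:00, 16:30–18:00.
Restricted to 12:30–19:00: 12:30–13:00, 16:30–18:00.
Windows ≥ 30 min: 12:30–13:00, 16:30–18:00.
Earliest such window starts at 12:30.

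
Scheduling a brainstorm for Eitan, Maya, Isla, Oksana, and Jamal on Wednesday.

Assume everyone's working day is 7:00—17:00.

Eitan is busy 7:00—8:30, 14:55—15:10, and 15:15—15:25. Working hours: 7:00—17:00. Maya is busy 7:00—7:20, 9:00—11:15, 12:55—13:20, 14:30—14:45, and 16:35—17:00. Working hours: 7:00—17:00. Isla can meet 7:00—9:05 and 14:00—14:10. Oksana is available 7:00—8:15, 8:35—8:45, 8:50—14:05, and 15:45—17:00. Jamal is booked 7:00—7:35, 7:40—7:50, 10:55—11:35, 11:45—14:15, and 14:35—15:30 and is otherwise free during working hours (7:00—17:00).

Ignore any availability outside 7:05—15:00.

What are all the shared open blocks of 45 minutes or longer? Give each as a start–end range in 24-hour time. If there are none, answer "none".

none

Eitan free within 07:00–17:00: 08:30–14:55, 15:10–15:15, 15:25–17:00.
Maya free within 07:00–17:00: 07:20–09:00, 11:15–12:55, 13:20–14:30, 14:45–16:35.
Jamal free within 07:00–17:00: 07:35–07:40, 07:50–10:55, 11:35–11:45, 14:15–14:35, 15:30–17:00.
Eitan ∩ Maya: 08:30–09:00, 11:15–12:55, 13:20–14:30, 14:45–14:55, 15:10–15:15, 15:25–16:35.
Eitan ∩ Maya ∩ Isla: 08:30–09:00, 14:00–14:10.
Eitan ∩ Maya ∩ Isla ∩ Oksana: 08:35–08:45, 08:50–09:00, 14:00–14:05.
Eitan ∩ Maya ∩ Isla ∩ Oksana ∩ Jamal: 08:35–08:45, 08:50–09:00.
Restricted to 07:05–15:00: 08:35–08:45, 08:50–09:00.
Windows ≥ 45 min: (none).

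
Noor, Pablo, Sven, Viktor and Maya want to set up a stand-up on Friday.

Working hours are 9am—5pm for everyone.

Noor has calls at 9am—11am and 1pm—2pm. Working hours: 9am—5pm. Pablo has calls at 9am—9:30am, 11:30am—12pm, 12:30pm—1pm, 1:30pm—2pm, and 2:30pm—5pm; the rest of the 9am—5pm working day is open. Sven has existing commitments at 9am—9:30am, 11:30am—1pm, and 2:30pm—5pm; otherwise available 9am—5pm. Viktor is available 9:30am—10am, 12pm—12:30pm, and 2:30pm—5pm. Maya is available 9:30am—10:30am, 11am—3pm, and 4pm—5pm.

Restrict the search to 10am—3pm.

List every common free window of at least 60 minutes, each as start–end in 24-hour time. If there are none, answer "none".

none

Noor free within 09:00–17:00: 11:00–13:00, 14:00–17:00.
Pablo free within 09:00–17:00: 09:30–11:30, 12:00–12:30, 13:00–13:30, 14:00–14:30.
Sven free within 09:00–17:00: 09:30–11:30, 13:00–14:30.
Noor ∩ Pablo: 11:00–11:30, 12:00–12:30, 14:00–14:30.
Noor ∩ Pablo ∩ Sven: 11:00–11:30, 14:00–14:30.
Noor ∩ Pablo ∩ Sven ∩ Viktor: (none).
Noor ∩ Pablo ∩ Sven ∩ Viktor ∩ Maya: (none).
Restricted to 10:00–15:00: (none).
Windows ≥ 60 min: (none).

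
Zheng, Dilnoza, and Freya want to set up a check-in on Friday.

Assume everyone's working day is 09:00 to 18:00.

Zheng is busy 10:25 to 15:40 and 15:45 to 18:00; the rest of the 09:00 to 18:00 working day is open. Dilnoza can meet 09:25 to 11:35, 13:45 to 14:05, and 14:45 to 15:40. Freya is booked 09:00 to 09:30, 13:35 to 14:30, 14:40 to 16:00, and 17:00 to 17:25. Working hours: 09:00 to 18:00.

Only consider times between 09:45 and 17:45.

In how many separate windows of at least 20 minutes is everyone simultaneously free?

1

Zheng free within 09:00–18:00: 09:00–10:25, 15:40–15:45.
Freya free within 09:00–18:00: 09:30–13:35, 14:30–14:40, 16:00–17:00, 17:25–18:00.
Zheng ∩ Dilnoza: 09:25–10:25.
Zheng ∩ Dilnoza ∩ Freya: 09:30–10:25.
Restricted to 09:45–17:45: 09:45–10:25.
Windows ≥ 20 min: 09:45–10:25.
That's 1 window.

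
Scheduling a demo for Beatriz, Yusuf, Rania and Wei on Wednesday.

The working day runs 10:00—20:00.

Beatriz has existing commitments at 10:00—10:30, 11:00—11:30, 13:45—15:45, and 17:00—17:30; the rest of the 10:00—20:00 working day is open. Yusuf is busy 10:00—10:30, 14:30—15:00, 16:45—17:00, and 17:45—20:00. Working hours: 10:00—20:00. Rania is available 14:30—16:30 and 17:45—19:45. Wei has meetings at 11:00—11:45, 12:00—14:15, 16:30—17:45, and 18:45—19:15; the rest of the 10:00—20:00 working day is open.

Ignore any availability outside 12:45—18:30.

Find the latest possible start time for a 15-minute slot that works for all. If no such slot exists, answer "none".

Beatriz free within 10:00–20:00: 10:30–11:00, 11:30–13:45, 15:45–17:00, 17:30–20:00.
Yusuf free within 10:00–20:00: 10:30–14:30, 15:00–16:45, 17:00–17:45.
Wei free within 10:00–20:00: 10:00–11:00, 11:45–12:00, 14:15–16:30, 17:45–18:45, 19:15–20:00.
Beatriz ∩ Yusuf: 10:30–11:00, 11:30–13:45, 15:45–16:45, 17:30–17:45.
Beatriz ∩ Yusuf ∩ Rania: 15:45–16:30.
Beatriz ∩ Yusuf ∩ Rania ∩ Wei: 15:45–16:30.
Restricted to 12:45–18:30: 15:45–16:30.
Windows ≥ 15 min: 15:45–16:30.
Latest start in the last window 15:45–16:30 is 16:30 − 15 min = 16:15.

16:15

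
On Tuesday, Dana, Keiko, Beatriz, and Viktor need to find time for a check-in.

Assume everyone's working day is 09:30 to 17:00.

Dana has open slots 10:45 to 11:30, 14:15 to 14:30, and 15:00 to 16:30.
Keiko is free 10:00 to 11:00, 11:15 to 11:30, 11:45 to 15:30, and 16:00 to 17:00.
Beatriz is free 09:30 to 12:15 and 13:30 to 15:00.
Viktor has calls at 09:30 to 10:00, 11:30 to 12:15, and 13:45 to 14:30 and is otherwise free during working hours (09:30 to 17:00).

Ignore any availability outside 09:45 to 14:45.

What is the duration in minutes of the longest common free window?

15 minutes

Viktor free within 09:30–17:00: 10:00–11:30, 12:15–13:45, 14:30–17:00.
Dana ∩ Keiko: 10:45–11:00, 11:15–11:30, 14:15–14:30, 15:00–15:30, 16:00–16:30.
Dana ∩ Keiko ∩ Beatriz: 10:45–11:00, 11:15–11:30, 14:15–14:30.
Dana ∩ Keiko ∩ Beatriz ∩ Viktor: 10:45–11:00, 11:15–11:30.
Restricted to 09:45–14:45: 10:45–11:00, 11:15–11:30.
Common window lengths: 15, 15 min; longest is 15.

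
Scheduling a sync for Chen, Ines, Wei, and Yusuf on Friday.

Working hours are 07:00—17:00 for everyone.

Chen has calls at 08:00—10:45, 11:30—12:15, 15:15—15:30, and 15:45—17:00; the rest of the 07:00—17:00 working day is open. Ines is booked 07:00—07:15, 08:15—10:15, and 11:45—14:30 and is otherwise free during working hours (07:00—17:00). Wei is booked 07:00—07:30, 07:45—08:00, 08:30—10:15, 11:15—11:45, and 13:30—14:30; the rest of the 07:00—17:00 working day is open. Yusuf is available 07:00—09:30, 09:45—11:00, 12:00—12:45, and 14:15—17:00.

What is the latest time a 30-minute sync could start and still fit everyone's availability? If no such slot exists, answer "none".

Chen free within 07:00–17:00: 07:00–08:00, 10:45–11:30, 12:15–15:15, 15:30–15:45.
Ines free within 07:00–17:00: 07:15–08:15, 10:15–11:45, 14:30–17:00.
Wei free within 07:00–17:00: 07:30–07:45, 08:00–08:30, 10:15–11:15, 11:45–13:30, 14:30–17:00.
Chen ∩ Ines: 07:15–08:00, 10:45–11:30, 14:30–15:15, 15:30–15:45.
Chen ∩ Ines ∩ Wei: 07:30–07:45, 10:45–11:15, 14:30–15:15, 15:30–15:45.
Chen ∩ Ines ∩ Wei ∩ Yusuf: 07:30–07:45, 10:45–11:00, 14:30–15:15, 15:30–15:45.
Windows ≥ 30 min: 14:30–15:15.
Latest start in the last window 14:30–15:15 is 15:15 − 30 min = 14:45.

14:45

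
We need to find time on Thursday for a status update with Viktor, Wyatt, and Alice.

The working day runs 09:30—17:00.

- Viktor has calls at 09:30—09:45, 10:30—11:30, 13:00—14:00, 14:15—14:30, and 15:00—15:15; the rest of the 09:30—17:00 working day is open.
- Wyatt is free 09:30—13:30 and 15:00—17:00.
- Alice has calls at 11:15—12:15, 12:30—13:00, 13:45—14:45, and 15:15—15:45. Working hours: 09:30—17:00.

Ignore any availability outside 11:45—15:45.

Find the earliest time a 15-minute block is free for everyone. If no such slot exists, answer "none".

12:15

Viktor free within 09:30–17:00: 09:45–10:30, 11:30–13:00, 14:00–14:15, 14:30–15:00, 15:15–17:00.
Alice free within 09:30–17:00: 09:30–11:15, 12:15–12:30, 13:00–13:45, 14:45–15:15, 15:45–17:00.
Viktor ∩ Wyatt: 09:45–10:30, 11:30–13:00, 15:15–17:00.
Viktor ∩ Wyatt ∩ Alice: 09:45–10:30, 12:15–12:30, 15:45–17:00.
Restricted to 11:45–15:45: 12:15–12:30.
Windows ≥ 15 min: 12:15–12:30.
Earliest such window starts at 12:15.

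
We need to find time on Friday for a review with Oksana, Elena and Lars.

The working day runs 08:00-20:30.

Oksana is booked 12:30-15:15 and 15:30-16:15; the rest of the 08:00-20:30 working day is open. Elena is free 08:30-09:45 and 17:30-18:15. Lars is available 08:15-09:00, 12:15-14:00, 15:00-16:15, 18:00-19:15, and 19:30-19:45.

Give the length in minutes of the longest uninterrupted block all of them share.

30 minutes

Oksana free within 08:00–20:30: 08:00–12:30, 15:15–15:30, 16:15–20:30.
Oksana ∩ Elena: 08:30–09:45, 17:30–18:15.
Oksana ∩ Elena ∩ Lars: 08:30–09:00, 18:00–18:15.
Common window lengths: 30, 15 min; longest is 30.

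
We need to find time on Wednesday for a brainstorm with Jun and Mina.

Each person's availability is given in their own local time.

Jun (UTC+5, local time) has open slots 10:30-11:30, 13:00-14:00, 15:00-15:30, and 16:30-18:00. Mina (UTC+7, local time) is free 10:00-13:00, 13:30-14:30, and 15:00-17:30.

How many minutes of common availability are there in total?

Jun → UTC: 05:30–06:30, 08:00–09:00, 10:00–10:30, 11:30–13:00.
Mina → UTC: 03:00–06:00, 06:30–07:30, 08:00–10:30.
Jun ∩ Mina: 05:30–06:00, 08:00–09:00, 10:00–10:30.
Total common minutes: 30 + 60 + 30 = 120.

120 minutes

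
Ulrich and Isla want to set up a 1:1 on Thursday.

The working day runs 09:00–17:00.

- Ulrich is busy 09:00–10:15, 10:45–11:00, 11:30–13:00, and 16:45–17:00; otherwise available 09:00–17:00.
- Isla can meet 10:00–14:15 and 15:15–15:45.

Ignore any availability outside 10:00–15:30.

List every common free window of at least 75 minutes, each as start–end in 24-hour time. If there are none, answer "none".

13:00–14:15

Ulrich free within 09:00–17:00: 10:15–10:45, 11:00–11:30, 13:00–16:45.
Ulrich ∩ Isla: 10:15–10:45, 11:00–11:30, 13:00–14:15, 15:15–15:45.
Restricted to 10:00–15:30: 10:15–10:45, 11:00–11:30, 13:00–14:15, 15:15–15:30.
Windows ≥ 75 min: 13:00–14:15.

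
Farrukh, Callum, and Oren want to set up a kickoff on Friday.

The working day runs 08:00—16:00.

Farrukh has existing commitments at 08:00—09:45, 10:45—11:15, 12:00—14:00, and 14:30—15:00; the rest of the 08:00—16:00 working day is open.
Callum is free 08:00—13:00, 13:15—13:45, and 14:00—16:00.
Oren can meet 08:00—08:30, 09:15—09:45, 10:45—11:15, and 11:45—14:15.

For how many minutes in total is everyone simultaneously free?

30 minutes

Farrukh free within 08:00–16:00: 09:45–10:45, 11:15–12:00, 14:00–14:30, 15:00–16:00.
Farrukh ∩ Callum: 09:45–10:45, 11:15–12:00, 14:00–14:30, 15:00–16:00.
Farrukh ∩ Callum ∩ Oren: 11:45–12:00, 14:00–14:15.
Total common minutes: 15 + 15 = 30.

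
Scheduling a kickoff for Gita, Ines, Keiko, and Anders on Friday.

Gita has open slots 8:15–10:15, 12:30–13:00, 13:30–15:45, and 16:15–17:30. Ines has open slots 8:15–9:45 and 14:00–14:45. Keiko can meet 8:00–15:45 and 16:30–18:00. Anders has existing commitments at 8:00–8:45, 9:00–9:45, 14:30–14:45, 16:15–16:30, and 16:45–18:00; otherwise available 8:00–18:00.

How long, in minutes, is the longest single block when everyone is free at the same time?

30 minutes

Anders free within 08:00–18:00: 08:45–09:00, 09:45–14:30, 14:45–16:15, 16:30–16:45.
Gita ∩ Ines: 08:15–09:45, 14:00–14:45.
Gita ∩ Ines ∩ Keiko: 08:15–09:45, 14:00–14:45.
Gita ∩ Ines ∩ Keiko ∩ Anders: 08:45–09:00, 14:00–14:30.
Common window lengths: 15, 30 min; longest is 30.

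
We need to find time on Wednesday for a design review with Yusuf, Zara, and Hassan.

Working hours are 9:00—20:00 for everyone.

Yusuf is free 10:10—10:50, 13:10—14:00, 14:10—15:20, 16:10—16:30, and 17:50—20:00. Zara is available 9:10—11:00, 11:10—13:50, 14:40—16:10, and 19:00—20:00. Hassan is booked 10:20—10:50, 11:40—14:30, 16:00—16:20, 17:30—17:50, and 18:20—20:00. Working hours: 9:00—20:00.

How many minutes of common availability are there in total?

50 minutes

Hassan free within 09:00–20:00: 09:00–10:20, 10:50–11:40, 14:30–16:00, 16:20–17:30, 17:50–18:20.
Yusuf ∩ Zara: 10:10–10:50, 13:10–13:50, 14:40–15:20, 19:00–20:00.
Yusuf ∩ Zara ∩ Hassan: 10:10–10:20, 14:40–15:20.
Total common minutes: 10 + 40 = 50.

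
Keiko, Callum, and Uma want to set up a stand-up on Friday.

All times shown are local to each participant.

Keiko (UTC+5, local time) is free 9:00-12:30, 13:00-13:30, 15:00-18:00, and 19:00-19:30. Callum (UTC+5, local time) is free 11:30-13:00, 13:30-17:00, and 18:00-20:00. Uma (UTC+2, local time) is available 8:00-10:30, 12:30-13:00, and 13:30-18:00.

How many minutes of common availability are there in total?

150 minutes

Keiko → UTC: 04:00–07:30, 08:00–08:30, 10:00–13:00, 14:00–14:30.
Callum → UTC: 06:30–08:00, 08:30–12:00, 13:00–15:00.
Uma → UTC: 06:00–08:30, 10:30–11:00, 11:30–16:00.
Keiko ∩ Callum: 06:30–07:30, 10:00–12:00, 14:00–14:30.
Keiko ∩ Callum ∩ Uma: 06:30–07:30, 10:30–11:00, 11:30–12:00, 14:00–14:30.
Total common minutes: 60 + 30 + 30 + 30 = 150.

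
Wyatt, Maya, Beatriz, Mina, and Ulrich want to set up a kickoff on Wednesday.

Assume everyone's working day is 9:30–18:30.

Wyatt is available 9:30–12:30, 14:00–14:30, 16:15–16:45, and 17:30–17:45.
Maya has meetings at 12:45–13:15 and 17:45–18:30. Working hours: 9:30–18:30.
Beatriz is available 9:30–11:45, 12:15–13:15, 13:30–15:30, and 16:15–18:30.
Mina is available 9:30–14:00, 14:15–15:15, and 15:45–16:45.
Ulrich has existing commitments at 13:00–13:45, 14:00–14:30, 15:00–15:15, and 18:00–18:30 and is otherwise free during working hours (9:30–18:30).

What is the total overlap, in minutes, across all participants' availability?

180 minutes

Maya free within 09:30–18:30: 09:30–12:45, 13:15–17:45.
Ulrich free within 09:30–18:30: 09:30–13:00, 13:45–14:00, 14:30–15:00, 15:15–18:00.
Wyatt ∩ Maya: 09:30–12:30, 14:00–14:30, 16:15–16:45, 17:30–17:45.
Wyatt ∩ Maya ∩ Beatriz: 09:30–11:45, 12:15–12:30, 14:00–14:30, 16:15–16:45, 17:30–17:45.
Wyatt ∩ Maya ∩ Beatriz ∩ Mina: 09:30–11:45, 12:15–12:30, 14:15–14:30, 16:15–16:45.
Wyatt ∩ Maya ∩ Beatriz ∩ Mina ∩ Ulrich: 09:30–11:45, 12:15–12:30, 16:15–16:45.
Total common minutes: 135 + 15 + 30 = 180.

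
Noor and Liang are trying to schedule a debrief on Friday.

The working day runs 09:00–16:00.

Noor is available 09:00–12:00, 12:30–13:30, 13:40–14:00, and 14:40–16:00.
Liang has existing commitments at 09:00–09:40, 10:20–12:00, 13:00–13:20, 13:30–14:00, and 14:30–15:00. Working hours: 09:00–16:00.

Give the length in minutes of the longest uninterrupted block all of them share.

Liang free within 09:00–16:00: 09:40–10:20, 12:00–13:00, 13:20–13:30, 14:00–14:30, 15:00–16:00.
Noor ∩ Liang: 09:40–10:20, 12:30–13:00, 13:20–13:30, 15:00–16:00.
Common window lengths: 40, 30, 10, 60 min; longest is 60.

60 minutes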